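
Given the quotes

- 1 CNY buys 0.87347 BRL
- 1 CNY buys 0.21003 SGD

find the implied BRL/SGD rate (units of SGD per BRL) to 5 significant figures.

1 BRL ÷ 0.87347 = 1.14486 CNY
1.14486 CNY × 0.21003 = 0.240455 SGD

BRL/SGD = 0.24045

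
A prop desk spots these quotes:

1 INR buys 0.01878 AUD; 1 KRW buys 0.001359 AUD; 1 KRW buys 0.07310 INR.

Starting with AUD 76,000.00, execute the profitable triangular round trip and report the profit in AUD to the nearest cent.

Profit: AUD 772.75

Profitable loop is AUD → KRW → INR → AUD:
AUD 76,000.00 ÷ 0.001359 = KRW 55,923,473
KRW 55,923,473 × 0.07310 = INR 4,088,005.89
INR 4,088,005.89 × 0.01878 = AUD 76,772.75
Profit = AUD 76,772.75 − AUD 76,000.00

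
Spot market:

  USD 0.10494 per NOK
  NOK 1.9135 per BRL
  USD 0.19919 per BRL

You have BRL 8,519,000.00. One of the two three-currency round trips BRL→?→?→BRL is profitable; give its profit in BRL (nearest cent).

Profitable loop is BRL → NOK → USD → BRL:
BRL 8,519,000.00 × 1.9135 = NOK 16,301,106.50
NOK 16,301,106.50 × 0.10494 = USD 1,710,638.12
USD 1,710,638.12 ÷ 0.19919 = BRL 8,587,971.87
Profit = BRL 8,587,971.87 − BRL 8,519,000.00

Profit: BRL 68,971.87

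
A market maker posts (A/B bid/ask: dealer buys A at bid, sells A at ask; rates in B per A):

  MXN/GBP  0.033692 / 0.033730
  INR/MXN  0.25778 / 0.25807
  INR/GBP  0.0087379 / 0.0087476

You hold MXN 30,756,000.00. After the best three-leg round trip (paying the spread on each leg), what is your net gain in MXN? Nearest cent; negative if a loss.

Best loop MXN → INR → GBP → MXN:
MXN 30,756,000.00 ÷ 0.25807 (buy INR at ask) = INR 119,176,967.49
INR 119,176,967.49 × 0.0087379 (sell INR at bid) = GBP 1,041,356.42
GBP 1,041,356.42 ÷ 0.033730 (buy MXN at ask) = MXN 30,873,300.45

Net profit: MXN 117,300.45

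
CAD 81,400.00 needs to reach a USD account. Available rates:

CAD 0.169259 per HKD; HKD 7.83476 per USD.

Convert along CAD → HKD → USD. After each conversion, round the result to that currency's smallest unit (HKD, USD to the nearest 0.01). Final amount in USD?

CAD 81,400.00 ÷ 0.169259 = HKD 480,919.77
HKD 480,919.77 ÷ 7.83476 = USD 61,382.83

USD 61,382.83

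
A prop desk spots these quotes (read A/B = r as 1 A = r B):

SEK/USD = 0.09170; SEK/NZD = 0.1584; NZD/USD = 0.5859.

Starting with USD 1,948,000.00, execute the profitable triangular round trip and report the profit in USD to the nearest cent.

Profitable loop is USD → SEK → NZD → USD:
USD 1,948,000.00 ÷ 0.09170 = SEK 21,243,184.30
SEK 21,243,184.30 × 0.1584 = NZD 3,364,920.39
NZD 3,364,920.39 × 0.5859 = USD 1,971,506.86
Profit = USD 1,971,506.86 − USD 1,948,000.00

Profit: USD 23,506.86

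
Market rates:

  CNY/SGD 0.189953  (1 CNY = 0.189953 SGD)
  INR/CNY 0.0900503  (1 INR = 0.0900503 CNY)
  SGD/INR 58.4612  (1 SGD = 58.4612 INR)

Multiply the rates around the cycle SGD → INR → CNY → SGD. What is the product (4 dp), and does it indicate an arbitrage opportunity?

Around SGD → INR → CNY → SGD: 1 × 58.4612 × 0.0900503 × 0.189953 = 0.999998
Product ≈ 1 (deviation 0.000%, within rounding noise).

1.0000 (no arbitrage)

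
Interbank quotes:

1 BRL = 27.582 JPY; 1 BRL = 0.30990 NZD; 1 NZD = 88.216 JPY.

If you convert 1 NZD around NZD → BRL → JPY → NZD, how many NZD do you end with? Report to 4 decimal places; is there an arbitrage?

1.0089 (arbitrage exists)

Around NZD → BRL → JPY → NZD: 1 ÷ 0.30990 × 27.582 ÷ 88.216 = 1.008920
Product > 1; profitable direction is NZD → BRL → JPY → NZD.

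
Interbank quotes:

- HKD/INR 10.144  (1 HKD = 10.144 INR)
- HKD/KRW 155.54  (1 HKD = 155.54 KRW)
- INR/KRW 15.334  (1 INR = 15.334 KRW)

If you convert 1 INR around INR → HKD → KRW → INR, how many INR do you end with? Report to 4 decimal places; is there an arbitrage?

0.9999 (no arbitrage)

Around INR → HKD → KRW → INR: 1 ÷ 10.144 × 155.54 ÷ 15.334 = 0.999948
Product ≈ 1 (deviation 0.005%, within rounding noise).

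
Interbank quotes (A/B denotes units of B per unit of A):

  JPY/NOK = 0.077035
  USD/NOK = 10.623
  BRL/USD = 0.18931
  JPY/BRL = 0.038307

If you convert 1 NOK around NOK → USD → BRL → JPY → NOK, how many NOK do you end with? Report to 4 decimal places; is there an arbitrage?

Around NOK → USD → BRL → JPY → NOK: 1 ÷ 10.623 ÷ 0.18931 ÷ 0.038307 × 0.077035 = 0.999975
Product ≈ 1 (deviation 0.002%, within rounding noise).

1.0000 (no arbitrage)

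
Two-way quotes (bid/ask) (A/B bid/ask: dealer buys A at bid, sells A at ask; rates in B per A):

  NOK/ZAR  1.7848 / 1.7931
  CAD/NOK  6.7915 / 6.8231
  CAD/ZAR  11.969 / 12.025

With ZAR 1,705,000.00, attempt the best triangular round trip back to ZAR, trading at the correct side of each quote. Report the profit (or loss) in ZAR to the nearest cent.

Net profit: ZAR 13,678.17

Best loop ZAR → CAD → NOK → ZAR:
ZAR 1,705,000.00 ÷ 12.025 (buy CAD at ask) = CAD 141,787.94
CAD 141,787.94 × 6.7915 (sell CAD at bid) = NOK 962,952.81
NOK 962,952.81 × 1.7848 (sell NOK at bid) = ZAR 1,718,678.17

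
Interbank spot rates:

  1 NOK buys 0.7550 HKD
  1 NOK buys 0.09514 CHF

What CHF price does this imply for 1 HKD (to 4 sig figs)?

HKD/CHF = 0.1260

1 HKD ÷ 0.7550 = 1.3245 NOK
1.3245 NOK × 0.09514 = 0.126013 CHF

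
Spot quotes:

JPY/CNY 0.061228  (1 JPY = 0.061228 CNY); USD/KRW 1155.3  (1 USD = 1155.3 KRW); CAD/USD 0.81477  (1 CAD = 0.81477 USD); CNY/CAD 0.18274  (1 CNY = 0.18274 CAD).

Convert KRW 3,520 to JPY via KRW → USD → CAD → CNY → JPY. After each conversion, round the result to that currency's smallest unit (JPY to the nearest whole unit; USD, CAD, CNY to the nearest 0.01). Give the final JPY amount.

JPY 334

KRW 3,520 ÷ 1155.3 = USD 3.05
USD 3.05 ÷ 0.81477 = CAD 3.74
CAD 3.74 ÷ 0.18274 = CNY 20.47
CNY 20.47 ÷ 0.061228 = JPY 334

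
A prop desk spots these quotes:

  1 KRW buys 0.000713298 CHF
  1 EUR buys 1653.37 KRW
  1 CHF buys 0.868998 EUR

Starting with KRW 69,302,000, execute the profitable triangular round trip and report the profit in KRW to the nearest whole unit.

Profitable loop is KRW → CHF → EUR → KRW:
KRW 69,302,000 × 0.000713298 = CHF 49,432.98
CHF 49,432.98 × 0.868998 = EUR 42,957.16
EUR 42,957.16 × 1653.37 = KRW 71,024,078
Profit = KRW 71,024,078 − KRW 69,302,000

Profit: KRW 1,722,078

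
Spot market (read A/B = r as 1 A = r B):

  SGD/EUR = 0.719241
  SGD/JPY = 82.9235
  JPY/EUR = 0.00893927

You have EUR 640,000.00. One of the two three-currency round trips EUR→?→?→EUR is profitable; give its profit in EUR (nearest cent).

Profitable loop is EUR → SGD → JPY → EUR:
EUR 640,000.00 ÷ 0.719241 = SGD 889,826.91
SGD 889,826.91 × 82.9235 = JPY 73,787,562
JPY 73,787,562 × 0.00893927 = EUR 659,606.94
Profit = EUR 659,606.94 − EUR 640,000.00

Profit: EUR 19,606.94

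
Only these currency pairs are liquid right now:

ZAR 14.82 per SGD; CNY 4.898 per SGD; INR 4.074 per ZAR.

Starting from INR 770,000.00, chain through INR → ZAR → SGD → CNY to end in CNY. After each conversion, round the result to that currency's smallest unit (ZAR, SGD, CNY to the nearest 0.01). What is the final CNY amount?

INR 770,000.00 ÷ 4.074 = ZAR 189,003.44
ZAR 189,003.44 ÷ 14.82 = SGD 12,753.27
SGD 12,753.27 × 4.898 = CNY 62,465.52

CNY 62,465.52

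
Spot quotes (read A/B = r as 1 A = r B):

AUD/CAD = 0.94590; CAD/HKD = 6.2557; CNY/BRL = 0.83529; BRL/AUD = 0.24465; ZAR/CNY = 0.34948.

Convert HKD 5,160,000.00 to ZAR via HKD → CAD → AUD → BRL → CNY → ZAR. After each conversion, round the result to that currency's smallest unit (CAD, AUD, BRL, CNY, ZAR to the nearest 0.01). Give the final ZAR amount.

ZAR 12,210,226.88

HKD 5,160,000.00 ÷ 6.2557 = CAD 824,847.74
CAD 824,847.74 ÷ 0.94590 = AUD 872,024.25
AUD 872,024.25 ÷ 0.24465 = BRL 3,564,374.62
BRL 3,564,374.62 ÷ 0.83529 = CNY 4,267,230.09
CNY 4,267,230.09 ÷ 0.34948 = ZAR 12,210,226.88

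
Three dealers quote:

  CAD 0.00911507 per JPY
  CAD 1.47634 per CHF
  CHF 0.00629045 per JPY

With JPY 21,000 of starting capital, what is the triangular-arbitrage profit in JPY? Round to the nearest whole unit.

Profit: JPY 396

Profitable loop is JPY → CHF → CAD → JPY:
JPY 21,000 × 0.00629045 = CHF 132.10
CHF 132.10 × 1.47634 = CAD 195.02
CAD 195.02 ÷ 0.00911507 = JPY 21,396
Profit = JPY 21,396 − JPY 21,000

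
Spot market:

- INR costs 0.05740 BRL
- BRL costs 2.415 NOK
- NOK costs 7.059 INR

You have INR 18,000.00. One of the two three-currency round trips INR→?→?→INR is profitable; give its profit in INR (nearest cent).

Profit: INR 395.02

Profitable loop is INR → NOK → BRL → INR:
INR 18,000.00 ÷ 7.059 = NOK 2,549.94
NOK 2,549.94 ÷ 2.415 = BRL 1,055.87
BRL 1,055.87 ÷ 0.05740 = INR 18,395.02
Profit = INR 18,395.02 − INR 18,000.00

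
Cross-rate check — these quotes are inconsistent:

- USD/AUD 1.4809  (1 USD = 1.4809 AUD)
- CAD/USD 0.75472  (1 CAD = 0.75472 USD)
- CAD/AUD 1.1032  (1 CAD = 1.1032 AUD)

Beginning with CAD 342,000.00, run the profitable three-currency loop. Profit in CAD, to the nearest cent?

Profit: CAD 4,484.21

Profitable loop is CAD → USD → AUD → CAD:
CAD 342,000.00 × 0.75472 = USD 258,114.24
USD 258,114.24 × 1.4809 = AUD 382,241.38
AUD 382,241.38 ÷ 1.1032 = CAD 346,484.21
Profit = CAD 346,484.21 − CAD 342,000.00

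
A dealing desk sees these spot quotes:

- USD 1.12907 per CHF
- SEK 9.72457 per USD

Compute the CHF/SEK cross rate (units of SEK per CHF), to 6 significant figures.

1 CHF × 1.12907 = 1.12907 USD
1.12907 USD × 9.72457 = 10.9797 SEK

CHF/SEK = 10.9797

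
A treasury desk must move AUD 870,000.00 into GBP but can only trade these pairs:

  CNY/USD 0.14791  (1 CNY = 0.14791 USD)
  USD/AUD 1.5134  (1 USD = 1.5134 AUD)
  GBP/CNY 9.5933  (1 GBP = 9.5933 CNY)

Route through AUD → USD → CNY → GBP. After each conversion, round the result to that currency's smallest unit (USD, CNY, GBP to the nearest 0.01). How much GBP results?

GBP 405,135.18

AUD 870,000.00 ÷ 1.5134 = USD 574,864.54
USD 574,864.54 ÷ 0.14791 = CNY 3,886,583.33
CNY 3,886,583.33 ÷ 9.5933 = GBP 405,135.18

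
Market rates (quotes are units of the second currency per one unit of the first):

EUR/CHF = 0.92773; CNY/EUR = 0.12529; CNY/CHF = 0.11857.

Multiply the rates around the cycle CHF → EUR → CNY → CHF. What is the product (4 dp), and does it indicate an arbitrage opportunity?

1.0201 (arbitrage exists)

Around CHF → EUR → CNY → CHF: 1 ÷ 0.92773 ÷ 0.12529 × 0.11857 = 1.020086
Product > 1; profitable direction is CHF → EUR → CNY → CHF.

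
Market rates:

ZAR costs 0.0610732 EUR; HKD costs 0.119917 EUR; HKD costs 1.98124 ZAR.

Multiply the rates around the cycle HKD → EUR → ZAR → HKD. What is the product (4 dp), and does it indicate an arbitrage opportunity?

Around HKD → EUR → ZAR → HKD: 1 × 0.119917 ÷ 0.0610732 ÷ 1.98124 = 0.991044
Product < 1; profitable direction is HKD → ZAR → EUR → HKD.

0.9910 (arbitrage exists)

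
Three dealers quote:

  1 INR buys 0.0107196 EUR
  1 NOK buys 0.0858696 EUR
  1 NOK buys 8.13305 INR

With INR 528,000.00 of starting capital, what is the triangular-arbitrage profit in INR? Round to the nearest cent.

Profit: INR 8,076.17

Profitable loop is INR → EUR → NOK → INR:
INR 528,000.00 × 0.0107196 = EUR 5,659.95
EUR 5,659.95 ÷ 0.0858696 = NOK 65,913.30
NOK 65,913.30 × 8.13305 = INR 536,076.17
Profit = INR 536,076.17 − INR 528,000.00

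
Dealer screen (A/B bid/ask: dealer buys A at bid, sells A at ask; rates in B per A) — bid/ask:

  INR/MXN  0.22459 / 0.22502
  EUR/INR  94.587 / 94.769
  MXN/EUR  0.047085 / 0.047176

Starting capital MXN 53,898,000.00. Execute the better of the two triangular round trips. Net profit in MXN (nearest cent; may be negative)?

Net profit: MXN 12,963.20

Best loop MXN → EUR → INR → MXN:
MXN 53,898,000.00 × 0.047085 (sell MXN at bid) = EUR 2,537,787.33
EUR 2,537,787.33 × 94.587 (sell EUR at bid) = INR 240,041,690.18
INR 240,041,690.18 × 0.22459 (sell INR at bid) = MXN 53,910,963.20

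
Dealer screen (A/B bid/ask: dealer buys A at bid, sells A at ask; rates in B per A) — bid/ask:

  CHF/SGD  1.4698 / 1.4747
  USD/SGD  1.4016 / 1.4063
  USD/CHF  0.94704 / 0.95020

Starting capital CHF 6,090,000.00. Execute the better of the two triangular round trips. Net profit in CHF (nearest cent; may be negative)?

Best loop CHF → USD → SGD → CHF:
CHF 6,090,000.00 ÷ 0.95020 (buy USD at ask) = USD 6,409,177.02
USD 6,409,177.02 × 1.4016 (sell USD at bid) = SGD 8,983,102.50
SGD 8,983,102.50 ÷ 1.4747 (buy CHF at ask) = CHF 6,091,477.93

Net profit: CHF 1,477.93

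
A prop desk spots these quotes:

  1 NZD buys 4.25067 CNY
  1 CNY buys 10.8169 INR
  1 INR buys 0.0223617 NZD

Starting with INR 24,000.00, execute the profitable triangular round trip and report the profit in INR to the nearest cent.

Profit: INR 676.09

Profitable loop is INR → NZD → CNY → INR:
INR 24,000.00 × 0.0223617 = NZD 536.68
NZD 536.68 × 4.25067 = CNY 2,281.25
CNY 2,281.25 × 10.8169 = INR 24,676.09
Profit = INR 24,676.09 − INR 24,000.00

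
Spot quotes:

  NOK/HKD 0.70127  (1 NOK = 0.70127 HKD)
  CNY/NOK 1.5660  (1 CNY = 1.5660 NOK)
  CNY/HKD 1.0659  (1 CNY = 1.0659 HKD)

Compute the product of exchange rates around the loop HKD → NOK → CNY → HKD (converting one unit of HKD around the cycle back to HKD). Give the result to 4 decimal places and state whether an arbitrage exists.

Around HKD → NOK → CNY → HKD: 1 ÷ 0.70127 ÷ 1.5660 × 1.0659 = 0.970598
Product < 1; profitable direction is HKD → CNY → NOK → HKD.

0.9706 (arbitrage exists)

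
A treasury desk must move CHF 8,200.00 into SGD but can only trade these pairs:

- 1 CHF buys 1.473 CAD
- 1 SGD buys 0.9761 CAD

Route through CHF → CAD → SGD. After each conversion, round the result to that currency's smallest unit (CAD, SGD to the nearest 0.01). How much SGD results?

CHF 8,200.00 × 1.473 = CAD 12,078.60
CAD 12,078.60 ÷ 0.9761 = SGD 12,374.35

SGD 12,374.35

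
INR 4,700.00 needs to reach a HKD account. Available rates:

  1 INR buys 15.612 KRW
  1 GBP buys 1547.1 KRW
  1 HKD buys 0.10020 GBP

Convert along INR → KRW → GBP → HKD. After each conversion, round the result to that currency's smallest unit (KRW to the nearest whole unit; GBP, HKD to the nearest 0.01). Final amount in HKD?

HKD 473.35

INR 4,700.00 × 15.612 = KRW 73,376
KRW 73,376 ÷ 1547.1 = GBP 47.43
GBP 47.43 ÷ 0.10020 = HKD 473.35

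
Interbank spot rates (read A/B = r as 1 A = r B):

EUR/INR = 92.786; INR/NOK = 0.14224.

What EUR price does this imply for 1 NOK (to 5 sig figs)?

NOK/EUR = 0.075770

1 NOK ÷ 0.14224 = 7.03037 INR
7.03037 INR ÷ 92.786 = 0.0757697 EUR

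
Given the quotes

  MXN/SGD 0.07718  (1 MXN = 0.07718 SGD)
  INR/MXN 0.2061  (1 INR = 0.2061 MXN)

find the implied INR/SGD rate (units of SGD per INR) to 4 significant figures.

1 INR × 0.2061 = 0.2061 MXN
0.2061 MXN × 0.07718 = 0.0159068 SGD

INR/SGD = 0.01591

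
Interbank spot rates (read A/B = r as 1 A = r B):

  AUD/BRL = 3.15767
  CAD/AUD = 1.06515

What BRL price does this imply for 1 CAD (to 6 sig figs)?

1 CAD × 1.06515 = 1.06515 AUD
1.06515 AUD × 3.15767 = 3.36339 BRL

CAD/BRL = 3.36339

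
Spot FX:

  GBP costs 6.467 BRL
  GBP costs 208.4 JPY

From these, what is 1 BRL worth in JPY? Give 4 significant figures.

BRL/JPY = 32.23

1 BRL ÷ 6.467 = 0.154631 GBP
0.154631 GBP × 208.4 = 32.2251 JPY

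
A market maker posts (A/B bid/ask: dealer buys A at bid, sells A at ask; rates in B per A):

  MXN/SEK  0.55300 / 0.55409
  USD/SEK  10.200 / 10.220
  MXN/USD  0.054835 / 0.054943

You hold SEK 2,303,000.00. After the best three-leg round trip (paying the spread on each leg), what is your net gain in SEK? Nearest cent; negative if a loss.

Net profit: SEK 21,725.32

Best loop SEK → MXN → USD → SEK:
SEK 2,303,000.00 ÷ 0.55409 (buy MXN at ask) = MXN 4,156,364.49
MXN 4,156,364.49 × 0.054835 (sell MXN at bid) = USD 227,914.25
USD 227,914.25 × 10.200 (sell USD at bid) = SEK 2,324,725.32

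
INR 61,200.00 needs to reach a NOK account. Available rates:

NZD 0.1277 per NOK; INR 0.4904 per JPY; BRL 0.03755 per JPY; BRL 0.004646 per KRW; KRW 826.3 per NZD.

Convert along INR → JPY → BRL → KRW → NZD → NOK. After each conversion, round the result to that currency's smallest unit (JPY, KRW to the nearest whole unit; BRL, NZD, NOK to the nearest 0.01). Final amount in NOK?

NOK 9,558.81

INR 61,200.00 ÷ 0.4904 = JPY 124,796
JPY 124,796 × 0.03755 = BRL 4,686.09
BRL 4,686.09 ÷ 0.004646 = KRW 1,008,629
KRW 1,008,629 ÷ 826.3 = NZD 1,220.66
NZD 1,220.66 ÷ 0.1277 = NOK 9,558.81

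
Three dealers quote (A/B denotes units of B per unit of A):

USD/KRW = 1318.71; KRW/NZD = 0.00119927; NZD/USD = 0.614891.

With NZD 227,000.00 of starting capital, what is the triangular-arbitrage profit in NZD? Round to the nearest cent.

Profitable loop is NZD → KRW → USD → NZD:
NZD 227,000.00 ÷ 0.00119927 = KRW 189,281,813
KRW 189,281,813 ÷ 1318.71 = USD 143,535.59
USD 143,535.59 ÷ 0.614891 = NZD 233,432.57
Profit = NZD 233,432.57 − NZD 227,000.00

Profit: NZD 6,432.57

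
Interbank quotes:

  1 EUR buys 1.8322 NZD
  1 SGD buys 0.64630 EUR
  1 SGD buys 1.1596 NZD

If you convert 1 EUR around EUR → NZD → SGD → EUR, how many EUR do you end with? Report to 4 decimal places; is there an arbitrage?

Around EUR → NZD → SGD → EUR: 1 × 1.8322 ÷ 1.1596 × 0.64630 = 1.021172
Product > 1; profitable direction is EUR → NZD → SGD → EUR.

1.0212 (arbitrage exists)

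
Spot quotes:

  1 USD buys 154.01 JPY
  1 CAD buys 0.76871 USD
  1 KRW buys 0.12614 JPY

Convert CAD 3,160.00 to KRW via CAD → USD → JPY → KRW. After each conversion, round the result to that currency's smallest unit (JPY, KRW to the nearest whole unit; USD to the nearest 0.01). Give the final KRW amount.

KRW 2,965,824

CAD 3,160.00 × 0.76871 = USD 2,429.12
USD 2,429.12 × 154.01 = JPY 374,109
JPY 374,109 ÷ 0.12614 = KRW 2,965,824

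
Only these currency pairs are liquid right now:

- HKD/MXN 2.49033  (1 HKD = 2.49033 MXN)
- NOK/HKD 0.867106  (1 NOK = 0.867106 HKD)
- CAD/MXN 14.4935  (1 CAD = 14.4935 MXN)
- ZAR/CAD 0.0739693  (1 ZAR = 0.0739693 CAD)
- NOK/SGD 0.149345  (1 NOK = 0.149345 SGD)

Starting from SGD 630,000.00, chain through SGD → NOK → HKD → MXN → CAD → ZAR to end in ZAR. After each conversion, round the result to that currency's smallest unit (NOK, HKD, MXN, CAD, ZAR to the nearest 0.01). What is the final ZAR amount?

SGD 630,000.00 ÷ 0.149345 = NOK 4,218,420.44
NOK 4,218,420.44 × 0.867106 = HKD 3,657,817.67
HKD 3,657,817.67 × 2.49033 = MXN 9,109,173.08
MXN 9,109,173.08 ÷ 14.4935 = CAD 628,500.57
CAD 628,500.57 ÷ 0.0739693 = ZAR 8,496,775.96

ZAR 8,496,775.96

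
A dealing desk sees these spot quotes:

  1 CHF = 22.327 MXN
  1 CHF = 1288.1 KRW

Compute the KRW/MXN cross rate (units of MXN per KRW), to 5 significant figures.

1 KRW ÷ 1288.1 = 0.000776337 CHF
0.000776337 CHF × 22.327 = 0.0173333 MXN

KRW/MXN = 0.017333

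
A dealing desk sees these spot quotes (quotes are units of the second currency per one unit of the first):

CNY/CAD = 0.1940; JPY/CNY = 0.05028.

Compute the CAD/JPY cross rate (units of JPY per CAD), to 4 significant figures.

1 CAD ÷ 0.1940 = 5.15464 CNY
5.15464 CNY ÷ 0.05028 = 102.519 JPY

CAD/JPY = 102.5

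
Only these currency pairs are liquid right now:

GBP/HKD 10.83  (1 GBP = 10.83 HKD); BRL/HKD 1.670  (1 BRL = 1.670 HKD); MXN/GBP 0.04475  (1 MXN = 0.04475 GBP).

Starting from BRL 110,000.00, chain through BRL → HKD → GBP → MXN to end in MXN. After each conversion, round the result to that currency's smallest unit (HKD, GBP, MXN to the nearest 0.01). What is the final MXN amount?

MXN 379,042.23

BRL 110,000.00 × 1.670 = HKD 183,700.00
HKD 183,700.00 ÷ 10.83 = GBP 16,962.14
GBP 16,962.14 ÷ 0.04475 = MXN 379,042.23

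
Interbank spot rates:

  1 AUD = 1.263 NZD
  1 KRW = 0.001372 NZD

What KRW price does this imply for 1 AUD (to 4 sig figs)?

1 AUD × 1.263 = 1.263 NZD
1.263 NZD ÷ 0.001372 = 920.554 KRW

AUD/KRW = 920.6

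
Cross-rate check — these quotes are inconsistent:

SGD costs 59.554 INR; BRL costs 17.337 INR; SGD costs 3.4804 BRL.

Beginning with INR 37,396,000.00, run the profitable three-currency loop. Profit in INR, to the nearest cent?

Profit: INR 493,364.72

Profitable loop is INR → SGD → BRL → INR:
INR 37,396,000.00 ÷ 59.554 = SGD 627,934.31
SGD 627,934.31 × 3.4804 = BRL 2,185,462.58
BRL 2,185,462.58 × 17.337 = INR 37,889,364.72
Profit = INR 37,889,364.72 − INR 37,396,000.00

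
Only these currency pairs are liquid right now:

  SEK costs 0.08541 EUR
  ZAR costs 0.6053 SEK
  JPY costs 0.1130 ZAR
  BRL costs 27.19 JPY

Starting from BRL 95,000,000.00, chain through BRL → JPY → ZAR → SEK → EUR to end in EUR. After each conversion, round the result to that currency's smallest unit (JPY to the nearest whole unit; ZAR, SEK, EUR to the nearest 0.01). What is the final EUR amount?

BRL 95,000,000.00 × 27.19 = JPY 2,583,050,000
JPY 2,583,050,000 × 0.1130 = ZAR 291,884,650.00
ZAR 291,884,650.00 × 0.6053 = SEK 176,677,778.64
SEK 176,677,778.64 × 0.08541 = EUR 15,090,049.07

EUR 15,090,049.07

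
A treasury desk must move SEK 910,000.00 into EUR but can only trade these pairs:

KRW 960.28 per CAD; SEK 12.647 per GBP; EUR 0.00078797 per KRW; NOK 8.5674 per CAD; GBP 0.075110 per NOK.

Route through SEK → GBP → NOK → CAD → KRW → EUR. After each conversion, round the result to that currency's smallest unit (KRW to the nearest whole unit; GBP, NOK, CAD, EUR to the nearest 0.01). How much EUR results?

EUR 84,608.62

SEK 910,000.00 ÷ 12.647 = GBP 71,953.82
GBP 71,953.82 ÷ 0.075110 = NOK 957,979.23
NOK 957,979.23 ÷ 8.5674 = CAD 111,816.80
CAD 111,816.80 × 960.28 = KRW 107,375,437
KRW 107,375,437 × 0.00078797 = EUR 84,608.62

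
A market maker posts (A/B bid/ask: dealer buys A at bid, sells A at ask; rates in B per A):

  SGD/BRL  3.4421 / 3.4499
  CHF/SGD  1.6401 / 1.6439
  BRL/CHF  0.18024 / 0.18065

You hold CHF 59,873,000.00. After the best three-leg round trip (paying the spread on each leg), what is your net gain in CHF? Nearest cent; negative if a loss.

Net profit: CHF 1,049,260.61

Best loop CHF → SGD → BRL → CHF:
CHF 59,873,000.00 × 1.6401 (sell CHF at bid) = SGD 98,197,707.30
SGD 98,197,707.30 × 3.4421 (sell SGD at bid) = BRL 338,006,328.30
BRL 338,006,328.30 × 0.18024 (sell BRL at bid) = CHF 60,922,260.61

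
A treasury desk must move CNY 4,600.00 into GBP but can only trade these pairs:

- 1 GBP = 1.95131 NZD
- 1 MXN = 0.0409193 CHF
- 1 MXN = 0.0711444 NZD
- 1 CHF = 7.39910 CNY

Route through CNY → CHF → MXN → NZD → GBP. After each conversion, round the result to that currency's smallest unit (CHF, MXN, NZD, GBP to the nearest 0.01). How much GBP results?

CNY 4,600.00 ÷ 7.39910 = CHF 621.70
CHF 621.70 ÷ 0.0409193 = MXN 15,193.32
MXN 15,193.32 × 0.0711444 = NZD 1,080.92
NZD 1,080.92 ÷ 1.95131 = GBP 553.95

GBP 553.95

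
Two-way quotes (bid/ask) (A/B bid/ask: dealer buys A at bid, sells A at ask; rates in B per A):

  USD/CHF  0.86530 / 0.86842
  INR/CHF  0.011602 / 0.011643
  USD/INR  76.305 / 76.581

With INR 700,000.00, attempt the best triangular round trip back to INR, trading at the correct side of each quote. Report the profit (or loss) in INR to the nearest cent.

Net profit: INR 13,598.75

Best loop INR → CHF → USD → INR:
INR 700,000.00 × 0.011602 (sell INR at bid) = CHF 8,121.40
CHF 8,121.40 ÷ 0.86842 (buy USD at ask) = USD 9,351.93
USD 9,351.93 × 76.305 (sell USD at bid) = INR 713,598.75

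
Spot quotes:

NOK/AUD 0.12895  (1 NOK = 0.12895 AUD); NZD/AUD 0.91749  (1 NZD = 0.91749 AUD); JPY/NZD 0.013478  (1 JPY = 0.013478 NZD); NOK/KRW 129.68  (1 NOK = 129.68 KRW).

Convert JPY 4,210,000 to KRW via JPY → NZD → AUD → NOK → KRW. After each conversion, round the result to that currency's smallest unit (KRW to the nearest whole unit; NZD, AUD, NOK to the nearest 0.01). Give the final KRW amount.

JPY 4,210,000 × 0.013478 = NZD 56,742.38
NZD 56,742.38 × 0.91749 = AUD 52,060.57
AUD 52,060.57 ÷ 0.12895 = NOK 403,726.79
NOK 403,726.79 × 129.68 = KRW 52,355,290

KRW 52,355,290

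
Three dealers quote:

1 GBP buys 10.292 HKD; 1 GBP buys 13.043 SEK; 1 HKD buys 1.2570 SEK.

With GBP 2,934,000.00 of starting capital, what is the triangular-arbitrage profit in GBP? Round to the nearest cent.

Profitable loop is GBP → SEK → HKD → GBP:
GBP 2,934,000.00 × 13.043 = SEK 38,268,162.00
SEK 38,268,162.00 ÷ 1.2570 = HKD 30,444,042.96
HKD 30,444,042.96 ÷ 10.292 = GBP 2,958,029.83
Profit = GBP 2,958,029.83 − GBP 2,934,000.00

Profit: GBP 24,029.83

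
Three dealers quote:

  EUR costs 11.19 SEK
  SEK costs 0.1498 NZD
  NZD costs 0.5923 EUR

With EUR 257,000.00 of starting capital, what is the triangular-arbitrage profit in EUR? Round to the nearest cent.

Profit: EUR 1,850.79

Profitable loop is EUR → NZD → SEK → EUR:
EUR 257,000.00 ÷ 0.5923 = NZD 433,901.74
NZD 433,901.74 ÷ 0.1498 = SEK 2,896,540.31
SEK 2,896,540.31 ÷ 11.19 = EUR 258,850.79
Profit = EUR 258,850.79 − EUR 257,000.00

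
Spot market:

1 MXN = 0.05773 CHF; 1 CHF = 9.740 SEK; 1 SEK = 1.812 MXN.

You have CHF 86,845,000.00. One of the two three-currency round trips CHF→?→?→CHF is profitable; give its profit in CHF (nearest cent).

Profitable loop is CHF → SEK → MXN → CHF:
CHF 86,845,000.00 × 9.740 = SEK 845,870,300.00
SEK 845,870,300.00 × 1.812 = MXN 1,532,716,983.60
MXN 1,532,716,983.60 × 0.05773 = CHF 88,483,751.46
Profit = CHF 88,483,751.46 − CHF 86,845,000.00

Profit: CHF 1,638,751.46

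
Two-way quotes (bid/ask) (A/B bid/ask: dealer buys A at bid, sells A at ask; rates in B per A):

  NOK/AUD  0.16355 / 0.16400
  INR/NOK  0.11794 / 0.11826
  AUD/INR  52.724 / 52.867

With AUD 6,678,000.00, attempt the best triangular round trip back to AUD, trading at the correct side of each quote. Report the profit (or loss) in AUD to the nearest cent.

Best loop AUD → INR → NOK → AUD:
AUD 6,678,000.00 × 52.724 (sell AUD at bid) = INR 352,090,872.00
INR 352,090,872.00 × 0.11794 (sell INR at bid) = NOK 41,525,597.44
NOK 41,525,597.44 × 0.16355 (sell NOK at bid) = AUD 6,791,511.46

Net profit: AUD 113,511.46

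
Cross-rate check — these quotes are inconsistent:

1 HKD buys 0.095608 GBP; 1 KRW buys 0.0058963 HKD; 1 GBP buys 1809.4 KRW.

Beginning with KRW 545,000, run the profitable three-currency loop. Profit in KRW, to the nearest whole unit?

Profit: KRW 10,911

Profitable loop is KRW → HKD → GBP → KRW:
KRW 545,000 × 0.0058963 = HKD 3,213.48
HKD 3,213.48 × 0.095608 = GBP 307.23
GBP 307.23 × 1809.4 = KRW 555,911
Profit = KRW 555,911 − KRW 545,000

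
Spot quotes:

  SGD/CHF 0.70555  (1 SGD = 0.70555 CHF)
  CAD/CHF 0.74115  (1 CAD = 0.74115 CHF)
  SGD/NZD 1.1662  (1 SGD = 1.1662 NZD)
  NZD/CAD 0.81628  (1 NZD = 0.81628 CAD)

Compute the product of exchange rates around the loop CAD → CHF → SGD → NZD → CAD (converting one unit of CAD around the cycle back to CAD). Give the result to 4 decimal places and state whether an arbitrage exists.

Around CAD → CHF → SGD → NZD → CAD: 1 × 0.74115 ÷ 0.70555 × 1.1662 × 0.81628 = 0.999978
Product ≈ 1 (deviation 0.002%, within rounding noise).

1.0000 (no arbitrage)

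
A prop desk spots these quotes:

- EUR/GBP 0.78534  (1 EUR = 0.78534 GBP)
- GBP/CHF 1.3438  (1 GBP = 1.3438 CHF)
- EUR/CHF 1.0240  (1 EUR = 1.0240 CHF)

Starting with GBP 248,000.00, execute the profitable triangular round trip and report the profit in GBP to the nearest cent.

Profitable loop is GBP → CHF → EUR → GBP:
GBP 248,000.00 × 1.3438 = CHF 333,262.40
CHF 333,262.40 ÷ 1.0240 = EUR 325,451.56
EUR 325,451.56 × 0.78534 = GBP 255,590.13
Profit = GBP 255,590.13 − GBP 248,000.00

Profit: GBP 7,590.13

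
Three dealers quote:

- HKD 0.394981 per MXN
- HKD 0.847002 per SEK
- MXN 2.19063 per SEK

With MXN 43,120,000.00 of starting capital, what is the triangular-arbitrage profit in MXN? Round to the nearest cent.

Profit: MXN 929,354.87

Profitable loop is MXN → HKD → SEK → MXN:
MXN 43,120,000.00 × 0.394981 = HKD 17,031,580.72
HKD 17,031,580.72 ÷ 0.847002 = SEK 20,108,076.16
SEK 20,108,076.16 × 2.19063 = MXN 44,049,354.87
Profit = MXN 44,049,354.87 − MXN 43,120,000.00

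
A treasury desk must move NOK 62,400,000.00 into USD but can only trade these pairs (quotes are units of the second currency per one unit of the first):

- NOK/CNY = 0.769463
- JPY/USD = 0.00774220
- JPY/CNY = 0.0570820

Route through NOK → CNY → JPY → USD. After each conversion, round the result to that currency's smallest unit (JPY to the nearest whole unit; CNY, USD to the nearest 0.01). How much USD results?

USD 6,512,347.04

NOK 62,400,000.00 × 0.769463 = CNY 48,014,491.20
CNY 48,014,491.20 ÷ 0.0570820 = JPY 841,149,420
JPY 841,149,420 × 0.00774220 = USD 6,512,347.04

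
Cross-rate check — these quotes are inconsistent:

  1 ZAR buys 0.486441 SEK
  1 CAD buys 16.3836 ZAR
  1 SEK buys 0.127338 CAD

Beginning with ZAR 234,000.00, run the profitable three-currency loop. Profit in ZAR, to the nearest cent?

Profit: ZAR 3,472.54

Profitable loop is ZAR → SEK → CAD → ZAR:
ZAR 234,000.00 × 0.486441 = SEK 113,827.19
SEK 113,827.19 × 0.127338 = CAD 14,494.53
CAD 14,494.53 × 16.3836 = ZAR 237,472.54
Profit = ZAR 237,472.54 − ZAR 234,000.00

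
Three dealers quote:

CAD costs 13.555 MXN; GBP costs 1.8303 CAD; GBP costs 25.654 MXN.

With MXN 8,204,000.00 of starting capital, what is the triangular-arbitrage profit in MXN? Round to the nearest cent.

Profitable loop is MXN → CAD → GBP → MXN:
MXN 8,204,000.00 ÷ 13.555 = CAD 605,237.92
CAD 605,237.92 ÷ 1.8303 = GBP 330,676.89
GBP 330,676.89 × 25.654 = MXN 8,483,185.05
Profit = MXN 8,483,185.05 − MXN 8,204,000.00

Profit: MXN 279,185.05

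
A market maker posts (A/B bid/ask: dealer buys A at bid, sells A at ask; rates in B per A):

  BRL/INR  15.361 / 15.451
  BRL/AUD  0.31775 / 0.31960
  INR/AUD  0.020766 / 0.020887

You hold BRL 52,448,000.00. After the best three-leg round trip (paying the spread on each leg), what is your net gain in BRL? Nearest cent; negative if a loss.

Best loop BRL → INR → AUD → BRL:
BRL 52,448,000.00 × 15.361 (sell BRL at bid) = INR 805,653,728.00
INR 805,653,728.00 × 0.020766 (sell INR at bid) = AUD 16,730,205.32
AUD 16,730,205.32 ÷ 0.31960 (buy BRL at ask) = BRL 52,347,325.77

Net result: BRL -100,674.23 (no profitable arbitrage after spreads)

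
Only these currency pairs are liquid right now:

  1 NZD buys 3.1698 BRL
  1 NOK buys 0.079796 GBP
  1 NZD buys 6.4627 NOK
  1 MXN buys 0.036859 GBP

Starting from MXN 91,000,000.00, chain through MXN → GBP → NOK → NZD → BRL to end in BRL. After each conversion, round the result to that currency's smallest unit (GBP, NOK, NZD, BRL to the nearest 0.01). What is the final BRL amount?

BRL 20,616,820.21

MXN 91,000,000.00 × 0.036859 = GBP 3,354,169.00
GBP 3,354,169.00 ÷ 0.079796 = NOK 42,034,299.96
NOK 42,034,299.96 ÷ 6.4627 = NZD 6,504,139.13
NZD 6,504,139.13 × 3.1698 = BRL 20,616,820.21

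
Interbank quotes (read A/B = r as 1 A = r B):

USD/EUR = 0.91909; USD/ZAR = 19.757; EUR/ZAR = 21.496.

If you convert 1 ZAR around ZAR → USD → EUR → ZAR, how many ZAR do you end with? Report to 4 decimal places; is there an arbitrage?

Around ZAR → USD → EUR → ZAR: 1 ÷ 19.757 × 0.91909 × 21.496 = 0.999988
Product ≈ 1 (deviation 0.001%, within rounding noise).

1.0000 (no arbitrage)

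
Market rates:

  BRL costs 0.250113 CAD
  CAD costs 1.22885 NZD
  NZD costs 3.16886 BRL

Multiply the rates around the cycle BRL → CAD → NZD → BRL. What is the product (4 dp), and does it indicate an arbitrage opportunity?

0.9740 (arbitrage exists)

Around BRL → CAD → NZD → BRL: 1 × 0.250113 × 1.22885 × 3.16886 = 0.973953
Product < 1; profitable direction is BRL → NZD → CAD → BRL.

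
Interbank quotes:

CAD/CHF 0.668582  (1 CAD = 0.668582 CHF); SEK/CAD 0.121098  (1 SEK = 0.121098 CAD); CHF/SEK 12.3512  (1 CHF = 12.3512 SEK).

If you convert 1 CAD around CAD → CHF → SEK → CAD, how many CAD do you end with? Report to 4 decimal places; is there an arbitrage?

Around CAD → CHF → SEK → CAD: 1 × 0.668582 × 12.3512 × 0.121098 = 1.000002
Product ≈ 1 (deviation 0.000%, within rounding noise).

1.0000 (no arbitrage)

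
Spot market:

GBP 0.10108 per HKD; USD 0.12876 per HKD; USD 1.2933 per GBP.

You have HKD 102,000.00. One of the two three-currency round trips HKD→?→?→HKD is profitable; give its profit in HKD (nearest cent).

Profitable loop is HKD → GBP → USD → HKD:
HKD 102,000.00 × 0.10108 = GBP 10,310.16
GBP 10,310.16 × 1.2933 = USD 13,334.13
USD 13,334.13 ÷ 0.12876 = HKD 103,558.01
Profit = HKD 103,558.01 − HKD 102,000.00

Profit: HKD 1,558.01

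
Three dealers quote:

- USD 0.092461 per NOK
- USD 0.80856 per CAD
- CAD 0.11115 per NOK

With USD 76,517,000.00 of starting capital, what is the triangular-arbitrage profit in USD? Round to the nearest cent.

Profit: USD 2,204,761.02

Profitable loop is USD → CAD → NOK → USD:
USD 76,517,000.00 ÷ 0.80856 = CAD 94,633,669.73
CAD 94,633,669.73 ÷ 0.11115 = NOK 851,405,035.84
NOK 851,405,035.84 × 0.092461 = USD 78,721,761.02
Profit = USD 78,721,761.02 − USD 76,517,000.00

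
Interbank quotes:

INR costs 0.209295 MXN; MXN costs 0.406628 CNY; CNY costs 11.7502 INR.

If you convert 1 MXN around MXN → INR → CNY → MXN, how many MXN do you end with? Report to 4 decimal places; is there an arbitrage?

1.0000 (no arbitrage)

Around MXN → INR → CNY → MXN: 1 ÷ 0.209295 ÷ 11.7502 ÷ 0.406628 = 0.999997
Product ≈ 1 (deviation 0.000%, within rounding noise).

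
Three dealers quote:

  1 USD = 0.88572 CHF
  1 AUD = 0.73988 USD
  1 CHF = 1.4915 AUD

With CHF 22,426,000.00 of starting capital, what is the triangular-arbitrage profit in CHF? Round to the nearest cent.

Profitable loop is CHF → USD → AUD → CHF:
CHF 22,426,000.00 ÷ 0.88572 = USD 25,319,514.07
USD 25,319,514.07 ÷ 0.73988 = AUD 34,221,108.92
AUD 34,221,108.92 ÷ 1.4915 = CHF 22,944,089.12
Profit = CHF 22,944,089.12 − CHF 22,426,000.00

Profit: CHF 518,089.12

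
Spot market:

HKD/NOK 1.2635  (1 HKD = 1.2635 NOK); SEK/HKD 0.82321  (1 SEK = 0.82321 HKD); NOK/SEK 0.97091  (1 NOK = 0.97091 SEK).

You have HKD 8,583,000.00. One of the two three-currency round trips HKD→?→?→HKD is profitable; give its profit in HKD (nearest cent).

Profitable loop is HKD → NOK → SEK → HKD:
HKD 8,583,000.00 × 1.2635 = NOK 10,844,620.50
NOK 10,844,620.50 × 0.97091 = SEK 10,529,150.49
SEK 10,529,150.49 × 0.82321 = HKD 8,667,701.97
Profit = HKD 8,667,701.97 − HKD 8,583,000.00

Profit: HKD 84,701.97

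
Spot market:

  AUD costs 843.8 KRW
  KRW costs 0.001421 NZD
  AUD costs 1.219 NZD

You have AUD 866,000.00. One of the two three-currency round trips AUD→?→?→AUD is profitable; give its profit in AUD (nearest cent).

Profit: AUD 14,416.15

Profitable loop is AUD → NZD → KRW → AUD:
AUD 866,000.00 × 1.219 = NZD 1,055,654.00
NZD 1,055,654.00 ÷ 0.001421 = KRW 742,895,144
KRW 742,895,144 ÷ 843.8 = AUD 880,416.15
Profit = AUD 880,416.15 − AUD 866,000.00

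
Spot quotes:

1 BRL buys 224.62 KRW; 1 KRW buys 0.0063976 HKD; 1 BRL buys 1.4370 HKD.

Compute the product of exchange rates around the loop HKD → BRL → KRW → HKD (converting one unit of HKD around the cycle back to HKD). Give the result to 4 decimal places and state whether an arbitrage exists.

1.0000 (no arbitrage)

Around HKD → BRL → KRW → HKD: 1 ÷ 1.4370 × 224.62 × 0.0063976 = 1.000020
Product ≈ 1 (deviation 0.002%, within rounding noise).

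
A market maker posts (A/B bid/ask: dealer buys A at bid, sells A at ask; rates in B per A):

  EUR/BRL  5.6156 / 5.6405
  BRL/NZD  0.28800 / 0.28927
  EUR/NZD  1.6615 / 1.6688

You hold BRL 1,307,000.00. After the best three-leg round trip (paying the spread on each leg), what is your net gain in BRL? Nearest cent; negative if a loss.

Best loop BRL → EUR → NZD → BRL:
BRL 1,307,000.00 ÷ 5.6405 (buy EUR at ask) = EUR 231,717.05
EUR 231,717.05 × 1.6615 (sell EUR at bid) = NZD 384,997.87
NZD 384,997.87 ÷ 0.28927 (buy BRL at ask) = BRL 1,330,929.14

Net profit: BRL 23,929.14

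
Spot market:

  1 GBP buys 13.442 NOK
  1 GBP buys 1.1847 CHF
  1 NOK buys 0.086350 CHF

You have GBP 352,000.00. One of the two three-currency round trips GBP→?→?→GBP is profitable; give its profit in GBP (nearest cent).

Profit: GBP 7,273.20

Profitable loop is GBP → CHF → NOK → GBP:
GBP 352,000.00 × 1.1847 = CHF 417,014.40
CHF 417,014.40 ÷ 0.086350 = NOK 4,829,350.32
NOK 4,829,350.32 ÷ 13.442 = GBP 359,273.20
Profit = GBP 359,273.20 − GBP 352,000.00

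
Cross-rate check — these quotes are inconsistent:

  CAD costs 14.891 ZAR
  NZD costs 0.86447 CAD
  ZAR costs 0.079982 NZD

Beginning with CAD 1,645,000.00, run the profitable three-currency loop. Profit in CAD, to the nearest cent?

Profit: CAD 48,682.31

Profitable loop is CAD → ZAR → NZD → CAD:
CAD 1,645,000.00 × 14.891 = ZAR 24,495,695.00
ZAR 24,495,695.00 × 0.079982 = NZD 1,959,214.68
NZD 1,959,214.68 × 0.86447 = CAD 1,693,682.31
Profit = CAD 1,693,682.31 − CAD 1,645,000.00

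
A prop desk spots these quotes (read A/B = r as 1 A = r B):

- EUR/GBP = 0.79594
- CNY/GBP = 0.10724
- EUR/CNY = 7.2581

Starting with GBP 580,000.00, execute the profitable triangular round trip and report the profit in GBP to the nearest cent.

Profit: GBP 13,100.88

Profitable loop is GBP → CNY → EUR → GBP:
GBP 580,000.00 ÷ 0.10724 = CNY 5,408,429.69
CNY 5,408,429.69 ÷ 7.2581 = EUR 745,157.78
EUR 745,157.78 × 0.79594 = GBP 593,100.88
Profit = GBP 593,100.88 − GBP 580,000.00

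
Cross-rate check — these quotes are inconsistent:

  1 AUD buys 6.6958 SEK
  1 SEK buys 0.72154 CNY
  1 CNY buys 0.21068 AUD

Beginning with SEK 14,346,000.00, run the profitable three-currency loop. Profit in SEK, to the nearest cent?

Profit: SEK 256,157.26

Profitable loop is SEK → CNY → AUD → SEK:
SEK 14,346,000.00 × 0.72154 = CNY 10,351,212.84
CNY 10,351,212.84 × 0.21068 = AUD 2,180,793.52
AUD 2,180,793.52 × 6.6958 = SEK 14,602,157.26
Profit = SEK 14,602,157.26 − SEK 14,346,000.00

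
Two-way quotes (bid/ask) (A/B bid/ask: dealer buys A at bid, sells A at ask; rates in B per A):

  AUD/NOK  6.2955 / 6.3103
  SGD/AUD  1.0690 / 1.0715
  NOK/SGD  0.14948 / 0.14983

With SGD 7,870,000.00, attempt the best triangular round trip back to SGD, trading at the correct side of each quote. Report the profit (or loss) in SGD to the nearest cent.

Net profit: SGD 47,093.15

Best loop SGD → AUD → NOK → SGD:
SGD 7,870,000.00 × 1.0690 (sell SGD at bid) = AUD 8,413,030.00
AUD 8,413,030.00 × 6.2955 (sell AUD at bid) = NOK 52,964,230.36
NOK 52,964,230.36 × 0.14948 (sell NOK at bid) = SGD 7,917,093.15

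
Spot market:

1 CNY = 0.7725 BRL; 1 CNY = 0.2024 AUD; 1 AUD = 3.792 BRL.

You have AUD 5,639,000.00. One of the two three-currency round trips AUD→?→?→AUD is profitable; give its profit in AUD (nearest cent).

Profit: AUD 36,730.24

Profitable loop is AUD → CNY → BRL → AUD:
AUD 5,639,000.00 ÷ 0.2024 = CNY 27,860,671.94
CNY 27,860,671.94 × 0.7725 = BRL 21,522,369.07
BRL 21,522,369.07 ÷ 3.792 = AUD 5,675,730.24
Profit = AUD 5,675,730.24 − AUD 5,639,000.00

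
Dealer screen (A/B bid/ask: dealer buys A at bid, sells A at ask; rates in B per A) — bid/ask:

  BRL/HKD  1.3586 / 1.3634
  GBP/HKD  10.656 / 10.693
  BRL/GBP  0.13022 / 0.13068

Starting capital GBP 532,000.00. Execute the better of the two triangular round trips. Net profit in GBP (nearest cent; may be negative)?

Net profit: GBP 9,452.35

Best loop GBP → HKD → BRL → GBP:
GBP 532,000.00 × 10.656 (sell GBP at bid) = HKD 5,668,992.00
HKD 5,668,992.00 ÷ 1.3634 (buy BRL at ask) = BRL 4,157,981.52
BRL 4,157,981.52 × 0.13022 (sell BRL at bid) = GBP 541,452.35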